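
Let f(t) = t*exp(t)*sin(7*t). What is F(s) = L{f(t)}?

L{sin(7t)} = 7/(s^2 + 49).
Multiplying by e^(t) shifts s → s - 1, so L{exp(t)*sin(7*t)} = 7/((s - 1)^2 + 49).
Then apply L{t·g(t)} = -d/ds[G(s)] with G(s) = 7/((s - 1)^2 + 49):
differentiating 1 time and applying the sign gives 14*(s - 1)/(s^2 - 2*s + 50)^2.

F(s) = 14*(s - 1)/(s^2 - 2*s + 50)^2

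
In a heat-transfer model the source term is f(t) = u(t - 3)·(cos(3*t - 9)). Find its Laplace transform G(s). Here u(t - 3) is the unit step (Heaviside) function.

G(s) = s*exp(-3*s)/(s^2 + 9)

By the second shifting theorem, L{u(t - c)·g(t - c)} = e^(-cs)·H(s) with c = 3 and H(s) = L{g(t)}.
L{cos(3t)} = s/(s^2 + 9).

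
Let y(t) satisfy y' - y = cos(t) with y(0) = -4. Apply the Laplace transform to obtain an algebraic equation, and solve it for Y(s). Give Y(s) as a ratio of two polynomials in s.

Y(s) = (-4*s^2 + s - 4)/(s^3 - s^2 + s - 1)

Take the Laplace transform of both sides.
Using L{y'} = sY - y(0) = sY - (-4), the left side becomes (s - 1)Y - (-4).
The right side is L{cos(t)} = s/(s^2 + 1).
So (s - 1)Y = s/(s^2 + 1) + (-4).
Solve for Y(s) and write it as one ratio of polynomials.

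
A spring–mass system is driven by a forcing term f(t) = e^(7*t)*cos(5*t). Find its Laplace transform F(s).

L{cos(5t)} = s/(s^2 + 25).
By the first shifting theorem, multiplying by e^(7t) replaces s with s - 7.

F(s) = (s - 7)/((s - 7)^2 + 25)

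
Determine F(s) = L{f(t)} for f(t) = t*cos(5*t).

L{cos(5t)} = s/(s^2 + 25).
Then apply L{t·g(t)} = -d/ds[G(s)] with G(s) = s/(s^2 + 25):
differentiating 1 time and applying the sign gives (s - 5)*(s + 5)/(s^2 + 25)^2.

F(s) = (s - 5)*(s + 5)/(s^2 + 25)^2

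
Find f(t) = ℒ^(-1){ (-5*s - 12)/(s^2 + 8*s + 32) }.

Complete the square in the denominator: s^2 + 8*s + 32 = (s + 4)^2 + 4^2.
Split the numerator to match: -5*s - 12 = -5·(s + 4) + 2·4.
Invert each term: -5·(s + 4)/((s + 4)^2 + 16) ↔ -5e^(-4t)cos(4t); 2·4/((s + 4)^2 + 16) ↔ 2e^(-4t)sin(4t).

f(t) = 2*exp(-4*t)*sin(4*t) - 5*exp(-4*t)*cos(4*t)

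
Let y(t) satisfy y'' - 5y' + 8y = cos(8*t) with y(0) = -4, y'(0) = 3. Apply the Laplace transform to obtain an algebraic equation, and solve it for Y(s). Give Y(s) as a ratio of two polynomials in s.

Y(s) = (-4*s^3 + 23*s^2 - 255*s + 1472)/(s^4 - 5*s^3 + 72*s^2 - 320*s + 512)

Transform both sides with L{·}.
With L{y''} = s^2 Y - s·y(0) - y'(0) and L{y'} = sY - y(0), with y(0) = -4, y'(0) = 3: the LHS transforms to (s^2 - 5*s + 8)Y - (-4*s + 23).
The right side is L{cos(8*t)} = s/(s^2 + 64).
So (s^2 - 5*s + 8)Y = s/(s^2 + 64) + (-4*s + 23).
Divide through and combine into a single rational function.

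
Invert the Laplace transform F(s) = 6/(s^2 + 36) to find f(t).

Since L{sin(6t)} = 6/(s^2 + 36), the inverse is sin(6*t).

f(t) = sin(6*t)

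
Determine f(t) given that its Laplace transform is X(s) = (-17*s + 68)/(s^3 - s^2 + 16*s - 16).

Factor the denominator: s^3 - s^2 + 16*s - 16 = (s - 1)*(s^2 + 16).
Partial fraction decomposition gives [3/(s - 1)] + [-3*s/(s^2 + 16)] + [-20/(s^2 + 16)].
Invert each term: 3/(s - 1) ↔ 3e^(t); -3·s/(s^2 + 16) ↔ -3cos(4t); -5·4/(s^2 + 16) ↔ -5sin(4t).

f(t) = 3*exp(t) - 5*sin(4*t) - 3*cos(4*t)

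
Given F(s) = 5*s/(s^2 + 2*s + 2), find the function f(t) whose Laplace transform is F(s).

Complete the square in the denominator: s^2 + 2*s + 2 = (s + 1)^2 + 1^2.
Split the numerator to match: 5*s = 5·(s + 1) - 5·1.
Invert each term: 5·(s + 1)/((s + 1)^2 + 1) ↔ 5e^(-t)cos(t); -5·1/((s + 1)^2 + 1) ↔ -5e^(-t)sin(t).

f(t) = -5*exp(-t)*sin(t) + 5*exp(-t)*cos(t)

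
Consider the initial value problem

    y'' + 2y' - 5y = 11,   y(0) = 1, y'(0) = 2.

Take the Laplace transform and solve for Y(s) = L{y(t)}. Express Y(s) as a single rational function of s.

Y(s) = (s^2 + 4*s + 11)/(s^3 + 2*s^2 - 5*s)

Apply the Laplace transform to the equation.
The derivative rules (L{y''} = s^2 Y - s·y(0) - y'(0) and L{y'} = sY - y(0), with y(0) = 1, y'(0) = 2) turn the left side into (s^2 + 2*s - 5)Y - (s + 4).
The right side is L{11} = 11/s.
So (s^2 + 2*s - 5)Y = 11/s + (s + 4).
Divide through and combine into a single rational function.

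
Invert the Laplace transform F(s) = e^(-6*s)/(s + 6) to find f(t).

f(t) = Heaviside(t - 6)*(exp(-6*t + 36))

The factor e^(-6s) signals a time shift by c = 6 (second shifting theorem).
L{e^(-6t)} = 1/(s + 6), so L^-1{1/(s + 6)} = e^(-6*t).
Hence the inverse is u(t - 6) times that function evaluated at t - 6.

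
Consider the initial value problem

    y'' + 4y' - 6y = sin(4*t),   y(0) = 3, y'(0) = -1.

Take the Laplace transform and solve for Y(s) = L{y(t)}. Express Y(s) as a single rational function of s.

Y(s) = (3*s^3 + 11*s^2 + 48*s + 180)/(s^4 + 4*s^3 + 10*s^2 + 64*s - 96)

Laplace-transform each side.
Using L{y''} = s^2 Y - s·y(0) - y'(0) and L{y'} = sY - y(0), with y(0) = 3, y'(0) = -1, the left side becomes (s^2 + 4*s - 6)Y - (3*s + 11).
The right side is L{sin(4*t)} = 4/(s^2 + 16).
So (s^2 + 4*s - 6)Y = 4/(s^2 + 16) + (3*s + 11).
Isolate Y and clear denominators.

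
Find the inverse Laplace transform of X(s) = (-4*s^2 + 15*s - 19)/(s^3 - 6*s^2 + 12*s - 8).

-5*t^2*exp(2*t)/2 - t*exp(2*t) - 4*exp(2*t)

Factor the denominator: s^3 - 6*s^2 + 12*s - 8 = (s - 2)^3.
Partial fraction decomposition gives [-4/(s - 2)] + [-1/(s - 2)^2] + [-5/(s - 2)^3].
Invert each term: -4/(s - 2) ↔ -4e^(2t); -1/(s - 2)^2 ↔ -t·e^(2t); -5/(s - 2)^3 ↔ (-5/2)t^2·e^(2t).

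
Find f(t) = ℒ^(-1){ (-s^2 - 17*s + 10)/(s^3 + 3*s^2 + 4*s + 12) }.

Factor the denominator: s^3 + 3*s^2 + 4*s + 12 = (s + 3)*(s^2 + 4).
Partial fraction decomposition gives [4/(s + 3)] + [-5*s/(s^2 + 4)] + [-2/(s^2 + 4)].
Invert each term: 4/(s + 3) ↔ 4e^(-3t); -5·s/(s^2 + 4) ↔ -5cos(2t); -1·2/(s^2 + 4) ↔ -sin(2t).

f(t) = -sin(2*t) - 5*cos(2*t) + 4*exp(-3*t)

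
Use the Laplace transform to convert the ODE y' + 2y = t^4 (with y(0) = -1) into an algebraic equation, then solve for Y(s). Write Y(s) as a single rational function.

Y(s) = (-s^5 + 24)/(s^6 + 2*s^5)

Laplace-transform each side.
The derivative rules (L{y'} = sY - y(0) = sY - (-1)) turn the left side into (s + 2)Y - (-1).
The right side is L{t^4} = 24/s^5.
So (s + 2)Y = 24/s^5 + (-1).
Divide through and combine into a single rational function.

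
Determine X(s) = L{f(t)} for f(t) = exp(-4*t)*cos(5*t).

X(s) = (s + 4)/((s + 4)^2 + 25)

L{cos(5t)} = s/(s^2 + 25).
By the first shifting theorem, multiplying by e^(-4t) replaces s with s + 4.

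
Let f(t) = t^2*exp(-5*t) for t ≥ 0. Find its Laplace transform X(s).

L{e^(-5t)} = 1/(s + 5).
Then apply L{t^2·g(t)} = (-1)^2 d^2/ds^2[G(s)] with G(s) = 1/(s + 5):
differentiating 2 times and applying the sign gives 2/(s + 5)^3.

X(s) = 2/(s + 5)^3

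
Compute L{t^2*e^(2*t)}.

L{e^(2t)} = 1/(s - 2).
Then apply L{t^2·g(t)} = (-1)^2 d^2/ds^2[G(s)] with G(s) = 1/(s - 2):
differentiating 2 times and applying the sign gives 2/(s - 2)^3.

2/(s - 2)^3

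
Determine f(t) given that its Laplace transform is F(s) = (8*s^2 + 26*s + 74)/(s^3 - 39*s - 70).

f(t) = 6*exp(7*t) - 2*exp(-2*t) + 4*exp(-5*t)

Factor the denominator: s^3 - 39*s - 70 = (s - 7)*(s + 2)*(s + 5).
Partial fraction decomposition gives [-2/(s + 2)] + [6/(s - 7)] + [4/(s + 5)].
Invert each term: -2/(s + 2) ↔ -2e^(-2t); 6/(s - 7) ↔ 6e^(7t); 4/(s + 5) ↔ 4e^(-5t).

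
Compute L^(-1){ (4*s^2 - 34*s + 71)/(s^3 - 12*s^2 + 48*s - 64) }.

Factor the denominator: s^3 - 12*s^2 + 48*s - 64 = (s - 4)^3.
Partial fraction decomposition gives [4/(s - 4)] + [-2/(s - 4)^2] + [-1/(s - 4)^3].
Invert each term: 4/(s - 4) ↔ 4e^(4t); -2/(s - 4)^2 ↔ -2t·e^(4t); -1/(s - 4)^3 ↔ (-1/2)t^2·e^(4t).

-t^2*exp(4*t)/2 - 2*t*exp(4*t) + 4*exp(4*t)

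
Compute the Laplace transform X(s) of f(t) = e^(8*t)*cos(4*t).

L{cos(4t)} = s/(s^2 + 16).
By the first shifting theorem, multiplying by e^(8t) replaces s with s - 8.

X(s) = (s - 8)/((s - 8)^2 + 16)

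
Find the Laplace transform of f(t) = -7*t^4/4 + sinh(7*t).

7/(s^2 - 49) - 42/s^5

Apply the Laplace transform termwise.
(-7/4)·[L{t^4} = 4!/s^5 = 24/s^5]; L{sinh(7t)} = 7/(s^2 - 49).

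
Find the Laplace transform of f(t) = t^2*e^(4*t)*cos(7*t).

L{cos(7t)} = s/(s^2 + 49).
Multiplying by e^(4t) shifts s → s - 4, so L{e^(4*t)*cos(7*t)} = (s - 4)/((s - 4)^2 + 49).
Then apply L{t^2·g(t)} = (-1)^2 d^2/ds^2[G(s)] with G(s) = (s - 4)/((s - 4)^2 + 49):
differentiating 2 times and applying the sign gives 2*(s - 4)*(s^2 - 8*s - 131)/(s^2 - 8*s + 65)^3.

2*(s - 4)*(s^2 - 8*s - 131)/(s^2 - 8*s + 65)^3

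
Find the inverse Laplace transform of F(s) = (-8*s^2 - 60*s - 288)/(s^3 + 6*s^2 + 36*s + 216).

-5*sin(6*t) - 5*cos(6*t) - 3*exp(-6*t)

Factor the denominator: s^3 + 6*s^2 + 36*s + 216 = (s + 6)*(s^2 + 36).
Partial fraction decomposition gives [-3/(s + 6)] + [-5*s/(s^2 + 36)] + [-30/(s^2 + 36)].
Invert each term: -3/(s + 6) ↔ -3e^(-6t); -5·s/(s^2 + 36) ↔ -5cos(6t); -5·6/(s^2 + 36) ↔ -5sin(6t).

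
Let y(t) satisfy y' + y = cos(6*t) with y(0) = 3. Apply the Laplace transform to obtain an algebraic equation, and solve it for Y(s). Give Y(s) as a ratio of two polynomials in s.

Y(s) = (3*s^2 + s + 108)/(s^3 + s^2 + 36*s + 36)

Apply the Laplace transform to the equation.
The derivative rules (L{y'} = sY - y(0) = sY - 3) turn the left side into (s + 1)Y - (3).
The right side is L{cos(6*t)} = s/(s^2 + 36).
So (s + 1)Y = s/(s^2 + 36) + (3).
Isolate Y and clear denominators.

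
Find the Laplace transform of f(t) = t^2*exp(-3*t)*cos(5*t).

2*(s + 3)*(s^2 + 6*s - 66)/(s^2 + 6*s + 34)^3

L{cos(5t)} = s/(s^2 + 25).
Multiplying by e^(-3t) shifts s → s + 3, so L{exp(-3*t)*cos(5*t)} = (s + 3)/((s + 3)^2 + 25).
Then apply L{t^2·g(t)} = (-1)^2 d^2/ds^2[G(s)] with G(s) = (s + 3)/((s + 3)^2 + 25):
differentiating 2 times and applying the sign gives 2*(s + 3)*(s^2 + 6*s - 66)/(s^2 + 6*s + 34)^3.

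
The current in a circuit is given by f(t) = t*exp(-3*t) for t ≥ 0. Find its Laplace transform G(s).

L{e^(-3t)} = 1/(s + 3).
Then apply L{t·g(t)} = -d/ds[H(s)] with H(s) = 1/(s + 3):
differentiating 1 time and applying the sign gives (s + 3)^(-2).

G(s) = (s + 3)^(-2)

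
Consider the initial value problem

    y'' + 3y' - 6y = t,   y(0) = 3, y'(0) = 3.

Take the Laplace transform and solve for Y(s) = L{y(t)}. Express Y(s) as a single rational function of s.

Y(s) = (3*s^3 + 12*s^2 + 1)/(s^4 + 3*s^3 - 6*s^2)

Take the Laplace transform of both sides.
The derivative rules (L{y''} = s^2 Y - s·y(0) - y'(0) and L{y'} = sY - y(0), with y(0) = 3, y'(0) = 3) turn the left side into (s^2 + 3*s - 6)Y - (3*s + 12).
The right side is L{t} = s^(-2).
So (s^2 + 3*s - 6)Y = s^(-2) + (3*s + 12).
Isolate Y and clear denominators.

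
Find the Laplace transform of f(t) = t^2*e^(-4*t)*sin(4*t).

L{sin(4t)} = 4/(s^2 + 16).
Multiplying by e^(-4t) shifts s → s + 4, so L{e^(-4*t)*sin(4*t)} = 4/((s + 4)^2 + 16).
Then apply L{t^2·g(t)} = (-1)^2 d^2/ds^2[G(s)] with G(s) = 4/((s + 4)^2 + 16):
differentiating 2 times and applying the sign gives 8*(3*s^2 + 24*s + 32)/(s^2 + 8*s + 32)^3.

8*(3*s^2 + 24*s + 32)/(s^2 + 8*s + 32)^3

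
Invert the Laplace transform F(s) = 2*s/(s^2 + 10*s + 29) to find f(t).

f(t) = -5*exp(-5*t)*sin(2*t) + 2*exp(-5*t)*cos(2*t)

Complete the square in the denominator: s^2 + 10*s + 29 = (s + 5)^2 + 2^2.
Split the numerator to match: 2*s = 2·(s + 5) - 5·2.
Invert each term: 2·(s + 5)/((s + 5)^2 + 4) ↔ 2e^(-5t)cos(2t); -5·2/((s + 5)^2 + 4) ↔ -5e^(-5t)sin(2t).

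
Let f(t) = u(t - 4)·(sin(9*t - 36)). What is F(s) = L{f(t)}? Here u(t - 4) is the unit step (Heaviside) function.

F(s) = 9*exp(-4*s)/(s^2 + 81)

By the second shifting theorem, L{u(t - c)·g(t - c)} = e^(-cs)·G(s) with c = 4 and G(s) = L{g(t)}.
L{sin(9t)} = 9/(s^2 + 81).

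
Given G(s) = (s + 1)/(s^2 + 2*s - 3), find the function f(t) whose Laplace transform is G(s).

Rewrite the denominator: s^2 + 2*s - 3 = (s + 1)^2 - 4.
The form in (s + 1) signals a first-shifting-theorem factor e^(-t).
Since L{cosh(2t)} = s/(s^2 - 4), the inverse is exp(-t)*cosh(2*t).

f(t) = exp(-t)*cosh(2*t)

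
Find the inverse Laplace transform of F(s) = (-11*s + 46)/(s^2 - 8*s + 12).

Factor the denominator: s^2 - 8*s + 12 = (s - 6)*(s - 2).
Partial fraction decomposition gives [-5/(s - 6)] + [-6/(s - 2)].
Invert each term: -5/(s - 6) ↔ -5e^(6t); -6/(s - 2) ↔ -6e^(2t).

-5*exp(6*t) - 6*exp(2*t)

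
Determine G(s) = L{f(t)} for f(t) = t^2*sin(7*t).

L{sin(7t)} = 7/(s^2 + 49).
Then apply L{t^2·g(t)} = (-1)^2 d^2/ds^2[H(s)] with H(s) = 7/(s^2 + 49):
differentiating 2 times and applying the sign gives 14*(3*s^2 - 49)/(s^2 + 49)^3.

G(s) = 14*(3*s^2 - 49)/(s^2 + 49)^3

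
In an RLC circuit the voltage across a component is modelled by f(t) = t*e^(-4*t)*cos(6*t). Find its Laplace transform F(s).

L{cos(6t)} = s/(s^2 + 36).
Multiplying by e^(-4t) shifts s → s + 4, so L{e^(-4*t)*cos(6*t)} = (s + 4)/((s + 4)^2 + 36).
Then apply L{t·g(t)} = -d/ds[G(s)] with G(s) = (s + 4)/((s + 4)^2 + 36):
differentiating 1 time and applying the sign gives (s - 2)*(s + 10)/(s^2 + 8*s + 52)^2.

F(s) = (s - 2)*(s + 10)/(s^2 + 8*s + 52)^2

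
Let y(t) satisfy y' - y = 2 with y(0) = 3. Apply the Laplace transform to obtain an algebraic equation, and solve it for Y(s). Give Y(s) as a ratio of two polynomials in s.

Apply the Laplace transform to the equation.
With L{y'} = sY - y(0) = sY - 3: the LHS transforms to (s - 1)Y - (3).
The right side is L{2} = 2/s.
So (s - 1)Y = 2/s + (3).
Divide through and combine into a single rational function.

Y(s) = (3*s + 2)/(s^2 - s)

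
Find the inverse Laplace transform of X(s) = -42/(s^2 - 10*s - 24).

-6*exp(5*t)*sinh(7*t)

Rewrite the denominator: s^2 - 10*s - 24 = (s - 5)^2 - 49.
The form in (s - 5) signals a first-shifting-theorem factor e^(5t).
Since L{sinh(7t)} = 7/(s^2 - 49), the inverse is exp(5*t)*sinh(7*t), scaled by -6.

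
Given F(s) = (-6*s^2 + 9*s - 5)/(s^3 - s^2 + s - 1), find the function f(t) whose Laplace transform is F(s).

Factor the denominator: s^3 - s^2 + s - 1 = (s - 1)*(s^2 + 1).
Partial fraction decomposition gives [-1/(s - 1)] + [-5*s/(s^2 + 1)] + [4/(s^2 + 1)].
Invert each term: -1/(s - 1) ↔ -e^(t); -5·s/(s^2 + 1) ↔ -5cos(t); 4·1/(s^2 + 1) ↔ 4sin(t).

f(t) = -exp(t) + 4*sin(t) - 5*cos(t)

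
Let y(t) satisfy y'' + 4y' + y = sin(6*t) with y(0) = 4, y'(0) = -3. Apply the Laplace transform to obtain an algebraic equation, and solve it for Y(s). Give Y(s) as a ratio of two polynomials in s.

Take the Laplace transform of both sides.
With L{y''} = s^2 Y - s·y(0) - y'(0) and L{y'} = sY - y(0), with y(0) = 4, y'(0) = -3: the LHS transforms to (s^2 + 4*s + 1)Y - (4*s + 13).
The right side is L{sin(6*t)} = 6/(s^2 + 36).
So (s^2 + 4*s + 1)Y = 6/(s^2 + 36) + (4*s + 13).
Isolate Y and clear denominators.

Y(s) = (4*s^3 + 13*s^2 + 144*s + 474)/(s^4 + 4*s^3 + 37*s^2 + 144*s + 36)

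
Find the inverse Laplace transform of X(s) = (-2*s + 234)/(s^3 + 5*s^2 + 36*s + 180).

3*sin(6*t) - 4*cos(6*t) + 4*exp(-5*t)

Factor the denominator: s^3 + 5*s^2 + 36*s + 180 = (s + 5)*(s^2 + 36).
Partial fraction decomposition gives [4/(s + 5)] + [-4*s/(s^2 + 36)] + [18/(s^2 + 36)].
Invert each term: 4/(s + 5) ↔ 4e^(-5t); -4·s/(s^2 + 36) ↔ -4cos(6t); 3·6/(s^2 + 36) ↔ 3sin(6t).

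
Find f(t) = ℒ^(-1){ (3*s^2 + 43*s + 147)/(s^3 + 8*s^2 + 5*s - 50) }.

Factor the denominator: s^3 + 8*s^2 + 5*s - 50 = (s - 2)*(s + 5)^2.
Partial fraction decomposition gives [-2/(s + 5)] + [-1/(s + 5)^2] + [5/(s - 2)].
Invert each term: -2/(s + 5) ↔ -2e^(-5t); -1/(s + 5)^2 ↔ -t·e^(-5t); 5/(s - 2) ↔ 5e^(2t).

f(t) = -t*exp(-5*t) + 5*exp(2*t) - 2*exp(-5*t)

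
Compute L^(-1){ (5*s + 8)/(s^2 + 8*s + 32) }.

-3*exp(-4*t)*sin(4*t) + 5*exp(-4*t)*cos(4*t)

Complete the square in the denominator: s^2 + 8*s + 32 = (s + 4)^2 + 4^2.
Split the numerator to match: 5*s + 8 = 5·(s + 4) - 3·4.
Invert each term: 5·(s + 4)/((s + 4)^2 + 16) ↔ 5e^(-4t)cos(4t); -3·4/((s + 4)^2 + 16) ↔ -3e^(-4t)sin(4t).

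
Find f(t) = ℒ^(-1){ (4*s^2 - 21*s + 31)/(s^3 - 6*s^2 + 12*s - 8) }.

Factor the denominator: s^3 - 6*s^2 + 12*s - 8 = (s - 2)^3.
Partial fraction decomposition gives [4/(s - 2)] + [-5/(s - 2)^2] + [5/(s - 2)^3].
Invert each term: 4/(s - 2) ↔ 4e^(2t); -5/(s - 2)^2 ↔ -5t·e^(2t); 5/(s - 2)^3 ↔ (5/2)t^2·e^(2t).

f(t) = 5*t^2*exp(2*t)/2 - 5*t*exp(2*t) + 4*exp(2*t)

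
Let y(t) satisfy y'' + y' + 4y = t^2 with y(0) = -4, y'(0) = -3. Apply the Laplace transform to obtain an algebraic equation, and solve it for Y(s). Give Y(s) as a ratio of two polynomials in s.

Take the Laplace transform of both sides.
The derivative rules (L{y''} = s^2 Y - s·y(0) - y'(0) and L{y'} = sY - y(0), with y(0) = -4, y'(0) = -3) turn the left side into (s^2 + s + 4)Y - (-4*s - 7).
The right side is L{t^2} = 2/s^3.
So (s^2 + s + 4)Y = 2/s^3 + (-4*s - 7).
Isolate Y and clear denominators.

Y(s) = (-4*s^4 - 7*s^3 + 2)/(s^5 + s^4 + 4*s^3)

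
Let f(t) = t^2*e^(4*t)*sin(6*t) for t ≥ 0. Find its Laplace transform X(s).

L{sin(6t)} = 6/(s^2 + 36).
Multiplying by e^(4t) shifts s → s - 4, so L{e^(4*t)*sin(6*t)} = 6/((s - 4)^2 + 36).
Then apply L{t^2·g(t)} = (-1)^2 d^2/ds^2[G(s)] with G(s) = 6/((s - 4)^2 + 36):
differentiating 2 times and applying the sign gives 36*(s^2 - 8*s + 4)/(s^2 - 8*s + 52)^3.

X(s) = 36*(s^2 - 8*s + 4)/(s^2 - 8*s + 52)^3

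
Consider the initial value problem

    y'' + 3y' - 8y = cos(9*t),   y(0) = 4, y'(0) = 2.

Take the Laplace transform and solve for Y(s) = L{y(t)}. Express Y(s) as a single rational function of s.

Transform both sides with L{·}.
With L{y''} = s^2 Y - s·y(0) - y'(0) and L{y'} = sY - y(0), with y(0) = 4, y'(0) = 2: the LHS transforms to (s^2 + 3*s - 8)Y - (4*s + 14).
The right side is L{cos(9*t)} = s/(s^2 + 81).
So (s^2 + 3*s - 8)Y = s/(s^2 + 81) + (4*s + 14).
Isolate Y and clear denominators.

Y(s) = (4*s^3 + 14*s^2 + 325*s + 1134)/(s^4 + 3*s^3 + 73*s^2 + 243*s - 648)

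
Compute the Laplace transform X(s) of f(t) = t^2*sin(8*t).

X(s) = 16*(3*s^2 - 64)/(s^2 + 64)^3

L{sin(8t)} = 8/(s^2 + 64).
Then apply L{t^2·g(t)} = (-1)^2 d^2/ds^2[G(s)] with G(s) = 8/(s^2 + 64):
differentiating 2 times and applying the sign gives 16*(3*s^2 - 64)/(s^2 + 64)^3.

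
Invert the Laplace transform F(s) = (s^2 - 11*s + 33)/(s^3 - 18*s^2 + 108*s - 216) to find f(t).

Factor the denominator: s^3 - 18*s^2 + 108*s - 216 = (s - 6)^3.
Partial fraction decomposition gives [1/(s - 6)] + [(s - 6)^(-2)] + [3/(s - 6)^3].
Invert each term: 1/(s - 6) ↔ e^(6t); 1/(s - 6)^2 ↔ t·e^(6t); 3/(s - 6)^3 ↔ (3/2)t^2·e^(6t).

f(t) = 3*t^2*exp(6*t)/2 + t*exp(6*t) + exp(6*t)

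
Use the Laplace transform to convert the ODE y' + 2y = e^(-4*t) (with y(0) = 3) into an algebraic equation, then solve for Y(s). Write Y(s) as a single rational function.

Y(s) = (3*s + 13)/(s^2 + 6*s + 8)

Laplace-transform each side.
The derivative rules (L{y'} = sY - y(0) = sY - 3) turn the left side into (s + 2)Y - (3).
The right side is L{e^(-4*t)} = 1/(s + 4).
So (s + 2)Y = 1/(s + 4) + (3).
Isolate Y and clear denominators.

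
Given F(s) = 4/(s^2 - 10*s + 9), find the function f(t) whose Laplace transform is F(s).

f(t) = exp(5*t)*sinh(4*t)

Rewrite the denominator: s^2 - 10*s + 9 = (s - 5)^2 - 16.
The form in (s - 5) signals a first-shifting-theorem factor e^(5t).
Since L{sinh(4t)} = 4/(s^2 - 16), the inverse is e^(5*t)*sinh(4*t).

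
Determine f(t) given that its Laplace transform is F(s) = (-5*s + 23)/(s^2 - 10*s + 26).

f(t) = -2*exp(5*t)*sin(t) - 5*exp(5*t)*cos(t)

Complete the square in the denominator: s^2 - 10*s + 26 = (s - 5)^2 + 1^2.
Split the numerator to match: -5*s + 23 = -5·(s - 5) - 2·1.
Invert each term: -5·(s - 5)/((s - 5)^2 + 1) ↔ -5e^(5t)cos(t); -2·1/((s - 5)^2 + 1) ↔ -2e^(5t)sin(t).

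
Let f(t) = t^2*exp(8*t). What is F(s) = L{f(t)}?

F(s) = 2/(s - 8)^3

L{e^(8t)} = 1/(s - 8).
Then apply L{t^2·g(t)} = (-1)^2 d^2/ds^2[G(s)] with G(s) = 1/(s - 8):
differentiating 2 times and applying the sign gives 2/(s - 8)^3.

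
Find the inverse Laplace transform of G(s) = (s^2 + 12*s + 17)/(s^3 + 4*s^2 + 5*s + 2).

Factor the denominator: s^3 + 4*s^2 + 5*s + 2 = (s + 1)^2*(s + 2).
Partial fraction decomposition gives [4/(s + 1)] + [6/(s + 1)^2] + [-3/(s + 2)].
Invert each term: 4/(s + 1) ↔ 4e^(-t); 6/(s + 1)^2 ↔ 6t·e^(-t); -3/(s + 2) ↔ -3e^(-2t).

6*t*exp(-t) + 4*exp(-t) - 3*exp(-2*t)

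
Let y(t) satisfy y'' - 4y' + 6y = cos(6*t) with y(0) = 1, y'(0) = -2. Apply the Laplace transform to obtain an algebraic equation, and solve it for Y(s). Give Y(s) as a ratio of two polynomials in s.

Y(s) = (s^3 - 6*s^2 + 37*s - 216)/(s^4 - 4*s^3 + 42*s^2 - 144*s + 216)

Laplace-transform each side.
With L{y''} = s^2 Y - s·y(0) - y'(0) and L{y'} = sY - y(0), with y(0) = 1, y'(0) = -2: the LHS transforms to (s^2 - 4*s + 6)Y - (s - 6).
The right side is L{cos(6*t)} = s/(s^2 + 36).
So (s^2 - 4*s + 6)Y = s/(s^2 + 36) + (s - 6).
Isolate Y and clear denominators.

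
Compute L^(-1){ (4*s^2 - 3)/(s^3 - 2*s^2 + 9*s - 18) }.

Factor the denominator: s^3 - 2*s^2 + 9*s - 18 = (s - 2)*(s^2 + 9).
Partial fraction decomposition gives [1/(s - 2)] + [3*s/(s^2 + 9)] + [6/(s^2 + 9)].
Invert each term: 1/(s - 2) ↔ e^(2t); 3·s/(s^2 + 9) ↔ 3cos(3t); 2·3/(s^2 + 9) ↔ 2sin(3t).

exp(2*t) + 2*sin(3*t) + 3*cos(3*t)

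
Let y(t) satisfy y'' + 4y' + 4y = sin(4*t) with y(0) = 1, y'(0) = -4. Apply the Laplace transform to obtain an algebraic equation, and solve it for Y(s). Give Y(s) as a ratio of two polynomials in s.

Y(s) = (s^3 + 16*s + 4)/(s^4 + 4*s^3 + 20*s^2 + 64*s + 64)

Apply the Laplace transform to the equation.
Using L{y''} = s^2 Y - s·y(0) - y'(0) and L{y'} = sY - y(0), with y(0) = 1, y'(0) = -4, the left side becomes (s^2 + 4*s + 4)Y - (s).
The right side is L{sin(4*t)} = 4/(s^2 + 16).
So (s^2 + 4*s + 4)Y = 4/(s^2 + 16) + (s).
Divide through and combine into a single rational function.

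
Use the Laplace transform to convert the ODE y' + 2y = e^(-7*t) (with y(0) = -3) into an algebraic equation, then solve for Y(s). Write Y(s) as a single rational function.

Y(s) = (-3*s - 20)/(s^2 + 9*s + 14)

Take the Laplace transform of both sides.
Using L{y'} = sY - y(0) = sY - (-3), the left side becomes (s + 2)Y - (-3).
The right side is L{e^(-7*t)} = 1/(s + 7).
So (s + 2)Y = 1/(s + 7) + (-3).
Divide through and combine into a single rational function.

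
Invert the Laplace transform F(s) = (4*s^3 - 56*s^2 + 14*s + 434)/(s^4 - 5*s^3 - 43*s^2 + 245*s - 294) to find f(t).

f(t) = -3*exp(7*t) - 2*exp(3*t) + 6*exp(2*t) + 3*exp(-7*t)

Factor the denominator: s^4 - 5*s^3 - 43*s^2 + 245*s - 294 = (s - 7)*(s - 3)*(s - 2)*(s + 7).
Partial fraction decomposition gives [-3/(s - 7)] + [6/(s - 2)] + [3/(s + 7)] + [-2/(s - 3)].
Invert each term: -3/(s - 7) ↔ -3e^(7t); 6/(s - 2) ↔ 6e^(2t); 3/(s + 7) ↔ 3e^(-7t); -2/(s - 3) ↔ -2e^(3t).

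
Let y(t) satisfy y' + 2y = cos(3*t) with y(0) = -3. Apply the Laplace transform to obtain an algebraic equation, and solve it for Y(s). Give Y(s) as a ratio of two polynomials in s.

Transform both sides with L{·}.
The derivative rules (L{y'} = sY - y(0) = sY - (-3)) turn the left side into (s + 2)Y - (-3).
The right side is L{cos(3*t)} = s/(s^2 + 9).
So (s + 2)Y = s/(s^2 + 9) + (-3).
Solve for Y(s) and write it as one ratio of polynomials.

Y(s) = (-3*s^2 + s - 27)/(s^3 + 2*s^2 + 9*s + 18)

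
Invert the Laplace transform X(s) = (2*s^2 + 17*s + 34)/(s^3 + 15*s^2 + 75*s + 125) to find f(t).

Factor the denominator: s^3 + 15*s^2 + 75*s + 125 = (s + 5)^3.
Partial fraction decomposition gives [2/(s + 5)] + [-3/(s + 5)^2] + [-1/(s + 5)^3].
Invert each term: 2/(s + 5) ↔ 2e^(-5t); -3/(s + 5)^2 ↔ -3t·e^(-5t); -1/(s + 5)^3 ↔ (-1/2)t^2·e^(-5t).

f(t) = -t^2*exp(-5*t)/2 - 3*t*exp(-5*t) + 2*exp(-5*t)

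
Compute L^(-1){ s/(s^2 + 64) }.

Since L{cos(8t)} = s/(s^2 + 64), the inverse is cos(8*t).

cos(8*t)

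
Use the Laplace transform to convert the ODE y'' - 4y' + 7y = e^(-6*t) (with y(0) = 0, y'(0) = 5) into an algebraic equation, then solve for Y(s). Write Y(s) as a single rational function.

Laplace-transform each side.
Using L{y''} = s^2 Y - s·y(0) - y'(0) and L{y'} = sY - y(0), with y(0) = 0, y'(0) = 5, the left side becomes (s^2 - 4*s + 7)Y - (5).
The right side is L{e^(-6*t)} = 1/(s + 6).
So (s^2 - 4*s + 7)Y = 1/(s + 6) + (5).
Divide through and combine into a single rational function.

Y(s) = (5*s + 31)/(s^3 + 2*s^2 - 17*s + 42)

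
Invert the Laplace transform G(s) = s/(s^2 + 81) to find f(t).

Since L{cos(9t)} = s/(s^2 + 81), the inverse is cos(9*t).

f(t) = cos(9*t)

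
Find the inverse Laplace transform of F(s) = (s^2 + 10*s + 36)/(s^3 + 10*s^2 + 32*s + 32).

-6*t*exp(-4*t) + 5*exp(-2*t) - 4*exp(-4*t)

Factor the denominator: s^3 + 10*s^2 + 32*s + 32 = (s + 2)*(s + 4)^2.
Partial fraction decomposition gives [-4/(s + 4)] + [-6/(s + 4)^2] + [5/(s + 2)].
Invert each term: -4/(s + 4) ↔ -4e^(-4t); -6/(s + 4)^2 ↔ -6t·e^(-4t); 5/(s + 2) ↔ 5e^(-2t).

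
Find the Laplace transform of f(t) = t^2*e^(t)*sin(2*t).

L{sin(2t)} = 2/(s^2 + 4).
Multiplying by e^(t) shifts s → s - 1, so L{e^(t)*sin(2*t)} = 2/((s - 1)^2 + 4).
Then apply L{t^2·g(t)} = (-1)^2 d^2/ds^2[H(s)] with H(s) = 2/((s - 1)^2 + 4):
differentiating 2 times and applying the sign gives 4*(3*s^2 - 6*s - 1)/(s^2 - 2*s + 5)^3.

4*(3*s^2 - 6*s - 1)/(s^2 - 2*s + 5)^3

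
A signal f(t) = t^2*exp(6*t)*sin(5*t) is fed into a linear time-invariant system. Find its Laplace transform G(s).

L{sin(5t)} = 5/(s^2 + 25).
Multiplying by e^(6t) shifts s → s - 6, so L{exp(6*t)*sin(5*t)} = 5/((s - 6)^2 + 25).
Then apply L{t^2·g(t)} = (-1)^2 d^2/ds^2[H(s)] with H(s) = 5/((s - 6)^2 + 25):
differentiating 2 times and applying the sign gives 10*(3*s^2 - 36*s + 83)/(s^2 - 12*s + 61)^3.

G(s) = 10*(3*s^2 - 36*s + 83)/(s^2 - 12*s + 61)^3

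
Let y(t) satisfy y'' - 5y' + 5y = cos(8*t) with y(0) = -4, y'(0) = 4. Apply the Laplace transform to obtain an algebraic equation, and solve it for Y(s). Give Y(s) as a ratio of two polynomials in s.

Laplace-transform each side.
The derivative rules (L{y''} = s^2 Y - s·y(0) - y'(0) and L{y'} = sY - y(0), with y(0) = -4, y'(0) = 4) turn the left side into (s^2 - 5*s + 5)Y - (-4*s + 24).
The right side is L{cos(8*t)} = s/(s^2 + 64).
So (s^2 - 5*s + 5)Y = s/(s^2 + 64) + (-4*s + 24).
Isolate Y and clear denominators.

Y(s) = (-4*s^3 + 24*s^2 - 255*s + 1536)/(s^4 - 5*s^3 + 69*s^2 - 320*s + 320)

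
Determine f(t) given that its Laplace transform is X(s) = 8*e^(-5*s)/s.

The factor e^(-5s) signals a time shift by c = 5 (second shifting theorem).
L{8} = 8/s, so L^-1{8/s} = 8.
Hence the inverse is u(t - 5) times that function evaluated at t - 5.

f(t) = Heaviside(t - 5)*(8)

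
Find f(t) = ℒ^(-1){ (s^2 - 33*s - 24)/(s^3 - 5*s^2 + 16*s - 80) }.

Factor the denominator: s^3 - 5*s^2 + 16*s - 80 = (s - 5)*(s^2 + 16).
Partial fraction decomposition gives [-4/(s - 5)] + [5*s/(s^2 + 16)] + [-8/(s^2 + 16)].
Invert each term: -4/(s - 5) ↔ -4e^(5t); 5·s/(s^2 + 16) ↔ 5cos(4t); -2·4/(s^2 + 16) ↔ -2sin(4t).

f(t) = -4*exp(5*t) - 2*sin(4*t) + 5*cos(4*t)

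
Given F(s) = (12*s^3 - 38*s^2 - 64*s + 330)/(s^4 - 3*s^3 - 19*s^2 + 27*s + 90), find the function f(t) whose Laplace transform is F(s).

Factor the denominator: s^4 - 3*s^3 - 19*s^2 + 27*s + 90 = (s - 5)*(s - 3)*(s + 2)*(s + 3).
Partial fraction decomposition gives [6/(s + 2)] + [5/(s - 5)] + [3/(s + 3)] + [-2/(s - 3)].
Invert each term: 6/(s + 2) ↔ 6e^(-2t); 5/(s - 5) ↔ 5e^(5t); 3/(s + 3) ↔ 3e^(-3t); -2/(s - 3) ↔ -2e^(3t).

f(t) = 5*exp(5*t) - 2*exp(3*t) + 6*exp(-2*t) + 3*exp(-3*t)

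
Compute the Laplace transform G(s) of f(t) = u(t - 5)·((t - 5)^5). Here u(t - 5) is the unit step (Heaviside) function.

By the second shifting theorem, L{u(t - c)·g(t - c)} = e^(-cs)·H(s) with c = 5 and H(s) = L{g(t)}.
L{t^5} = 5!/s^6 = 120/s^6.

G(s) = 120*exp(-5*s)/s^6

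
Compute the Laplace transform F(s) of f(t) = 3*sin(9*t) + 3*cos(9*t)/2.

F(s) = 3*s/(2*(s^2 + 81)) + 27/(s^2 + 81)

The transform is linear, so treat each term independently.
(3/2)·[L{cos(9t)} = s/(s^2 + 81)]; (3)·[L{sin(9t)} = 9/(s^2 + 81)].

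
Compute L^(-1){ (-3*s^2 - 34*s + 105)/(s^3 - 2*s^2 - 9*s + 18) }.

Factor the denominator: s^3 - 2*s^2 - 9*s + 18 = (s - 3)*(s - 2)*(s + 3).
Partial fraction decomposition gives [-4/(s - 3)] + [-5/(s - 2)] + [6/(s + 3)].
Invert each term: -4/(s - 3) ↔ -4e^(3t); -5/(s - 2) ↔ -5e^(2t); 6/(s + 3) ↔ 6e^(-3t).

-4*exp(3*t) - 5*exp(2*t) + 6*exp(-3*t)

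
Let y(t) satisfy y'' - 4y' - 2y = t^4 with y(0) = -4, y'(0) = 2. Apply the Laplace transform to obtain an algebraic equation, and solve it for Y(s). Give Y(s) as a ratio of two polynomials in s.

Y(s) = (-4*s^6 + 18*s^5 + 24)/(s^7 - 4*s^6 - 2*s^5)

Laplace-transform each side.
With L{y''} = s^2 Y - s·y(0) - y'(0) and L{y'} = sY - y(0), with y(0) = -4, y'(0) = 2: the LHS transforms to (s^2 - 4*s - 2)Y - (-4*s + 18).
The right side is L{t^4} = 24/s^5.
So (s^2 - 4*s - 2)Y = 24/s^5 + (-4*s + 18).
Isolate Y and clear denominators.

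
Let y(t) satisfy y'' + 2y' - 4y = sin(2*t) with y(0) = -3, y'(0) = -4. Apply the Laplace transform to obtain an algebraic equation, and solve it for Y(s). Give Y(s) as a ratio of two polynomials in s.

Transform both sides with L{·}.
The derivative rules (L{y''} = s^2 Y - s·y(0) - y'(0) and L{y'} = sY - y(0), with y(0) = -3, y'(0) = -4) turn the left side into (s^2 + 2*s - 4)Y - (-3*s - 10).
The right side is L{sin(2*t)} = 2/(s^2 + 4).
So (s^2 + 2*s - 4)Y = 2/(s^2 + 4) + (-3*s - 10).
Divide through and combine into a single rational function.

Y(s) = (-3*s^3 - 10*s^2 - 12*s - 38)/(s^4 + 2*s^3 + 8*s - 16)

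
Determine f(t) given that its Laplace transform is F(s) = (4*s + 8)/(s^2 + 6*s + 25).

f(t) = -exp(-3*t)*sin(4*t) + 4*exp(-3*t)*cos(4*t)

Complete the square in the denominator: s^2 + 6*s + 25 = (s + 3)^2 + 4^2.
Split the numerator to match: 4*s + 8 = 4·(s + 3) - 1·4.
Invert each term: 4·(s + 3)/((s + 3)^2 + 16) ↔ 4e^(-3t)cos(4t); -1·4/((s + 3)^2 + 16) ↔ -e^(-3t)sin(4t).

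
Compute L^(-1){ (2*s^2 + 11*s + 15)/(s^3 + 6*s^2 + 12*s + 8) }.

t^2*exp(-2*t)/2 + 3*t*exp(-2*t) + 2*exp(-2*t)

Factor the denominator: s^3 + 6*s^2 + 12*s + 8 = (s + 2)^3.
Partial fraction decomposition gives [2/(s + 2)] + [3/(s + 2)^2] + [(s + 2)^(-3)].
Invert each term: 2/(s + 2) ↔ 2e^(-2t); 3/(s + 2)^2 ↔ 3t·e^(-2t); 1/(s + 2)^3 ↔ (1/2)t^2·e^(-2t).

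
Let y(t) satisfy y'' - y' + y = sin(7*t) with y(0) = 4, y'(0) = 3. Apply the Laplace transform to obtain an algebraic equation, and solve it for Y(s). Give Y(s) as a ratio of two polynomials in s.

Y(s) = (4*s^3 - s^2 + 196*s - 42)/(s^4 - s^3 + 50*s^2 - 49*s + 49)

Take the Laplace transform of both sides.
With L{y''} = s^2 Y - s·y(0) - y'(0) and L{y'} = sY - y(0), with y(0) = 4, y'(0) = 3: the LHS transforms to (s^2 - s + 1)Y - (4*s - 1).
The right side is L{sin(7*t)} = 7/(s^2 + 49).
So (s^2 - s + 1)Y = 7/(s^2 + 49) + (4*s - 1).
Isolate Y and clear denominators.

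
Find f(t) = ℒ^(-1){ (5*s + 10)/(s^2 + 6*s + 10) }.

Complete the square in the denominator: s^2 + 6*s + 10 = (s + 3)^2 + 1^2.
Split the numerator to match: 5*s + 10 = 5·(s + 3) - 5·1.
Invert each term: 5·(s + 3)/((s + 3)^2 + 1) ↔ 5e^(-3t)cos(t); -5·1/((s + 3)^2 + 1) ↔ -5e^(-3t)sin(t).

f(t) = -5*exp(-3*t)*sin(t) + 5*exp(-3*t)*cos(t)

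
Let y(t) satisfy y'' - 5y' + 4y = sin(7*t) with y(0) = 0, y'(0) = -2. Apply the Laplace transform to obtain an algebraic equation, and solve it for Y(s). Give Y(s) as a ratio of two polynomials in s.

Apply the Laplace transform to the equation.
Using L{y''} = s^2 Y - s·y(0) - y'(0) and L{y'} = sY - y(0), with y(0) = 0, y'(0) = -2, the left side becomes (s^2 - 5*s + 4)Y - (-2).
The right side is L{sin(7*t)} = 7/(s^2 + 49).
So (s^2 - 5*s + 4)Y = 7/(s^2 + 49) + (-2).
Solve for Y(s) and write it as one ratio of polynomials.

Y(s) = (-2*s^2 - 91)/(s^4 - 5*s^3 + 53*s^2 - 245*s + 196)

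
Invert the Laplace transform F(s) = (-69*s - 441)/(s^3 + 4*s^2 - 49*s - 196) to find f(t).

Factor the denominator: s^3 + 4*s^2 - 49*s - 196 = (s - 7)*(s + 4)*(s + 7).
Partial fraction decomposition gives [1/(s + 7)] + [5/(s + 4)] + [-6/(s - 7)].
Invert each term: 1/(s + 7) ↔ e^(-7t); 5/(s + 4) ↔ 5e^(-4t); -6/(s - 7) ↔ -6e^(7t).

f(t) = -6*exp(7*t) + 5*exp(-4*t) + exp(-7*t)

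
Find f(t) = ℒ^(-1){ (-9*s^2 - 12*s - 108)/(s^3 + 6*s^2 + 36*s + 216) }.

f(t) = 2*sin(6*t) - 4*cos(6*t) - 5*exp(-6*t)

Factor the denominator: s^3 + 6*s^2 + 36*s + 216 = (s + 6)*(s^2 + 36).
Partial fraction decomposition gives [-5/(s + 6)] + [-4*s/(s^2 + 36)] + [12/(s^2 + 36)].
Invert each term: -5/(s + 6) ↔ -5e^(-6t); -4·s/(s^2 + 36) ↔ -4cos(6t); 2·6/(s^2 + 36) ↔ 2sin(6t).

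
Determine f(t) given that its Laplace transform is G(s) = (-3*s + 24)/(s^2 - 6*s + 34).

f(t) = 3*exp(3*t)*sin(5*t) - 3*exp(3*t)*cos(5*t)

Complete the square in the denominator: s^2 - 6*s + 34 = (s - 3)^2 + 5^2.
Split the numerator to match: -3*s + 24 = -3·(s - 3) + 3·5.
Invert each term: -3·(s - 3)/((s - 3)^2 + 25) ↔ -3e^(3t)cos(5t); 3·5/((s - 3)^2 + 25) ↔ 3e^(3t)sin(5t).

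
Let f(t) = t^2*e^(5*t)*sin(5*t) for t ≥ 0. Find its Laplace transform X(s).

X(s) = 10*(3*s^2 - 30*s + 50)/(s^2 - 10*s + 50)^3

L{sin(5t)} = 5/(s^2 + 25).
Multiplying by e^(5t) shifts s → s - 5, so L{e^(5*t)*sin(5*t)} = 5/((s - 5)^2 + 25).
Then apply L{t^2·g(t)} = (-1)^2 d^2/ds^2[G(s)] with G(s) = 5/((s - 5)^2 + 25):
differentiating 2 times and applying the sign gives 10*(3*s^2 - 30*s + 50)/(s^2 - 10*s + 50)^3.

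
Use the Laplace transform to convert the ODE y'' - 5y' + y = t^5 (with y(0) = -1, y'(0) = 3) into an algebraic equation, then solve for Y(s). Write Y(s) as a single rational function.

Take the Laplace transform of both sides.
Using L{y''} = s^2 Y - s·y(0) - y'(0) and L{y'} = sY - y(0), with y(0) = -1, y'(0) = 3, the left side becomes (s^2 - 5*s + 1)Y - (-s + 8).
The right side is L{t^5} = 120/s^6.
So (s^2 - 5*s + 1)Y = 120/s^6 + (-s + 8).
Isolate Y and clear denominators.

Y(s) = (-s^7 + 8*s^6 + 120)/(s^8 - 5*s^7 + s^6)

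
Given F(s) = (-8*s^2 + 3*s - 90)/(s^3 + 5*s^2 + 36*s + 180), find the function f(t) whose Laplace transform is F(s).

Factor the denominator: s^3 + 5*s^2 + 36*s + 180 = (s + 5)*(s^2 + 36).
Partial fraction decomposition gives [-5/(s + 5)] + [-3*s/(s^2 + 36)] + [18/(s^2 + 36)].
Invert each term: -5/(s + 5) ↔ -5e^(-5t); -3·s/(s^2 + 36) ↔ -3cos(6t); 3·6/(s^2 + 36) ↔ 3sin(6t).

f(t) = 3*sin(6*t) - 3*cos(6*t) - 5*exp(-5*t)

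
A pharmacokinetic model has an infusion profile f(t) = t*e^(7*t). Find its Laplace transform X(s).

L{e^(7t)} = 1/(s - 7).
Then apply L{t·g(t)} = -d/ds[G(s)] with G(s) = 1/(s - 7):
differentiating 1 time and applying the sign gives (s - 7)^(-2).

X(s) = (s - 7)^(-2)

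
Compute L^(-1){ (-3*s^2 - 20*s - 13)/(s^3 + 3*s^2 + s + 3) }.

-5*sin(t) - 5*cos(t) + 2*exp(-3*t)

Factor the denominator: s^3 + 3*s^2 + s + 3 = (s + 3)*(s^2 + 1).
Partial fraction decomposition gives [2/(s + 3)] + [-5*s/(s^2 + 1)] + [-5/(s^2 + 1)].
Invert each term: 2/(s + 3) ↔ 2e^(-3t); -5·s/(s^2 + 1) ↔ -5cos(t); -5·1/(s^2 + 1) ↔ -5sin(t).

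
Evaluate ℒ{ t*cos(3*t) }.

L{cos(3t)} = s/(s^2 + 9).
Then apply L{t·g(t)} = -d/ds[G(s)] with G(s) = s/(s^2 + 9):
differentiating 1 time and applying the sign gives (s - 3)*(s + 3)/(s^2 + 9)^2.

(s - 3)*(s + 3)/(s^2 + 9)^2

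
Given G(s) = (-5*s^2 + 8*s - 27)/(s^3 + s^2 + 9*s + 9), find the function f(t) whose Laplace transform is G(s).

f(t) = 3*sin(3*t) - cos(3*t) - 4*exp(-t)

Factor the denominator: s^3 + s^2 + 9*s + 9 = (s + 1)*(s^2 + 9).
Partial fraction decomposition gives [-4/(s + 1)] + [-s/(s^2 + 9)] + [9/(s^2 + 9)].
Invert each term: -4/(s + 1) ↔ -4e^(-t); -1·s/(s^2 + 9) ↔ -cos(3t); 3·3/(s^2 + 9) ↔ 3sin(3t).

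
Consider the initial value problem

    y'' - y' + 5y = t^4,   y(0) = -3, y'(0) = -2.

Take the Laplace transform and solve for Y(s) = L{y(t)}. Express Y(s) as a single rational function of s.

Transform both sides with L{·}.
With L{y''} = s^2 Y - s·y(0) - y'(0) and L{y'} = sY - y(0), with y(0) = -3, y'(0) = -2: the LHS transforms to (s^2 - s + 5)Y - (-3*s + 1).
The right side is L{t^4} = 24/s^5.
So (s^2 - s + 5)Y = 24/s^5 + (-3*s + 1).
Divide through and combine into a single rational function.

Y(s) = (-3*s^6 + s^5 + 24)/(s^7 - s^6 + 5*s^5)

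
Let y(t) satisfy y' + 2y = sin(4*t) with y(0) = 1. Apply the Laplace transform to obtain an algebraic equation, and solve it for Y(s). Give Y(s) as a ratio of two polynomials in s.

Laplace-transform each side.
The derivative rules (L{y'} = sY - y(0) = sY - 1) turn the left side into (s + 2)Y - (1).
The right side is L{sin(4*t)} = 4/(s^2 + 16).
So (s + 2)Y = 4/(s^2 + 16) + (1).
Solve for Y(s) and write it as one ratio of polynomials.

Y(s) = (s^2 + 20)/(s^3 + 2*s^2 + 16*s + 32)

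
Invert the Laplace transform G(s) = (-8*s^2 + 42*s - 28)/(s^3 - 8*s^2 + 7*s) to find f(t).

f(t) = -3*exp(7*t) - exp(t) - 4

Factor the denominator: s^3 - 8*s^2 + 7*s = s*(s - 7)*(s - 1).
Partial fraction decomposition gives [-4/s] + [-1/(s - 1)] + [-3/(s - 7)].
Invert each term: -4/(s - 0) ↔ -4e^(0t); -1/(s - 1) ↔ -e^(t); -3/(s - 7) ↔ -3e^(7t).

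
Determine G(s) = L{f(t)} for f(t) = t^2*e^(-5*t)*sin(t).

L{sin(t)} = 1/(s^2 + 1).
Multiplying by e^(-5t) shifts s → s + 5, so L{e^(-5*t)*sin(t)} = 1/((s + 5)^2 + 1).
Then apply L{t^2·g(t)} = (-1)^2 d^2/ds^2[H(s)] with H(s) = 1/((s + 5)^2 + 1):
differentiating 2 times and applying the sign gives 2*(3*s^2 + 30*s + 74)/(s^2 + 10*s + 26)^3.

G(s) = 2*(3*s^2 + 30*s + 74)/(s^2 + 10*s + 26)^3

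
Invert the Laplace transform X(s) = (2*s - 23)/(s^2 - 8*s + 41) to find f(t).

f(t) = -3*exp(4*t)*sin(5*t) + 2*exp(4*t)*cos(5*t)

Complete the square in the denominator: s^2 - 8*s + 41 = (s - 4)^2 + 5^2.
Split the numerator to match: 2*s - 23 = 2·(s - 4) - 3·5.
Invert each term: 2·(s - 4)/((s - 4)^2 + 25) ↔ 2e^(4t)cos(5t); -3·5/((s - 4)^2 + 25) ↔ -3e^(4t)sin(5t).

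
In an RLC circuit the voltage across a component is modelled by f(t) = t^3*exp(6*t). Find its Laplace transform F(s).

L{t^3} = 3!/s^4 = 6/s^4.
By the first shifting theorem, multiplying by e^(6t) replaces s with s - 6.

F(s) = 6/(s - 6)^4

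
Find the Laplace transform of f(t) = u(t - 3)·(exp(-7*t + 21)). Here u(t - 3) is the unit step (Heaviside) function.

By the second shifting theorem, L{u(t - c)·g(t - c)} = e^(-cs)·G(s) with c = 3 and G(s) = L{g(t)}.
L{e^(-7t)} = 1/(s + 7).

exp(-3*s)/(s + 7)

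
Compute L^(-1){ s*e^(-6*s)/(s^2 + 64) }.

Heaviside(t - 6)*(cos(8*t - 48))

The factor e^(-6s) signals a time shift by c = 6 (second shifting theorem).
L{cos(8t)} = s/(s^2 + 64), so L^-1{s/(s^2 + 64)} = cos(8*t).
Hence the inverse is u(t - 6) times that function evaluated at t - 6.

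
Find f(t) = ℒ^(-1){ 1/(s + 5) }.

f(t) = exp(-5*t)

Since L{e^(-5t)} = 1/(s + 5), the inverse is e^(-5*t).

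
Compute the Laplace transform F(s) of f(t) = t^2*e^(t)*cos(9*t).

L{cos(9t)} = s/(s^2 + 81).
Multiplying by e^(t) shifts s → s - 1, so L{e^(t)*cos(9*t)} = (s - 1)/((s - 1)^2 + 81).
Then apply L{t^2·g(t)} = (-1)^2 d^2/ds^2[G(s)] with G(s) = (s - 1)/((s - 1)^2 + 81):
differentiating 2 times and applying the sign gives 2*(s - 1)*(s^2 - 2*s - 242)/(s^2 - 2*s + 82)^3.

F(s) = 2*(s - 1)*(s^2 - 2*s - 242)/(s^2 - 2*s + 82)^3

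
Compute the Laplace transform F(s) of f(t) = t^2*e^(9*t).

L{e^(9t)} = 1/(s - 9).
Then apply L{t^2·g(t)} = (-1)^2 d^2/ds^2[G(s)] with G(s) = 1/(s - 9):
differentiating 2 times and applying the sign gives 2/(s - 9)^3.

F(s) = 2/(s - 9)^3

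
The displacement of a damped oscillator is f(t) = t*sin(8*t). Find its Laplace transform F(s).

F(s) = 16*s/(s^2 + 64)^2

L{sin(8t)} = 8/(s^2 + 64).
Then apply L{t·g(t)} = -d/ds[G(s)] with G(s) = 8/(s^2 + 64):
differentiating 1 time and applying the sign gives 16*s/(s^2 + 64)^2.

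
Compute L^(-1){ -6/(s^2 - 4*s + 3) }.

-6*exp(2*t)*sinh(t)

Rewrite the denominator: s^2 - 4*s + 3 = (s - 2)^2 - 1.
The form in (s - 2) signals a first-shifting-theorem factor e^(2t).
Since L{sinh(t)} = 1/(s^2 - 1), the inverse is exp(2*t)*sinh(t), scaled by -6.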